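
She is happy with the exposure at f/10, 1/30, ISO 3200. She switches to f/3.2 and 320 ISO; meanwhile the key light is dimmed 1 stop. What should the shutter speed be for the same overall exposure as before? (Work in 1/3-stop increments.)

1/15s

Scene light: 1 stop darker.
Aperture: f/10 → f/9 → f/8 → f/7.1 → f/6.3 → f/5.6 → f/5 → f/4.5 → f/4 → f/3.5 → f/3.2 — 3 1/3 stops wider (brighter).
ISO: 3200 → 2500 → 2000 → 1600 → 1250 → 1000 → 800 → 640 → 500 → 400 → 320 — 3 1/3 stops lower (darker).
Net so far: 1 stop darker. Shutter speed: 1/30 → 1/25 → 1/20 → 1/15.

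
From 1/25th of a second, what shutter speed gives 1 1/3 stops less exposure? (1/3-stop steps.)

1/60s

Shutter speed: 1/25 → 1/30 → 1/40 → 1/50 → 1/60 — 1 1/3 stops faster (darker).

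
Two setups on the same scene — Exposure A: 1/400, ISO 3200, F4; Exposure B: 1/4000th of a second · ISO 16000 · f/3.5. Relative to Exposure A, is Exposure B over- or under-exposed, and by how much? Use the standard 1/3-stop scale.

2/3 stop darker

Aperture: f/4 → f/3.5 — 1/3 stop larger aperture (brighter).
Shutter speed: 1/400 → 1/500 → 1/640 → 1/800 → 1/1000 → 1/1250 → 1/1600 → 1/2000 → 1/2500 → 1/3200 → 1/4000 — 3 1/3 stops faster (darker).
ISO: 3200 → 4000 → 5000 → 6400 → 8000 → 10000 → 12800 → 16000 — 2 1/3 stops raised (brighter).
Net: +1/3 −3 1/3 +2 1/3 = −2/3 stops.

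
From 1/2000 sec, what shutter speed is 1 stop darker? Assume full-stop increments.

Shutter speed: 1/2000 → 1/4000 — 1 stop shorter (darker).

1/4000s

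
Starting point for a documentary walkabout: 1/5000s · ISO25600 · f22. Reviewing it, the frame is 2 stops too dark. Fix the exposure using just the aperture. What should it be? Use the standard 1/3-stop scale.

Underexposed by 2 stops → need 2 stops brighter.
Aperture: f/22 → f/20 → f/18 → f/16 → f/14 → f/13 → f/11.

f/11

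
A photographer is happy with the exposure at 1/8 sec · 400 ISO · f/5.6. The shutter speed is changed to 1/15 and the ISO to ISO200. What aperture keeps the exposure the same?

f/2.8

Shutter speed: 1/8 → 1/15 — 1 stop faster (darker).
ISO: 400 → 200 — 1 stop dropped (darker).
Net change so far: 2 stops darker. Offset with the aperture: f/5.6 → f/4 → f/2.8.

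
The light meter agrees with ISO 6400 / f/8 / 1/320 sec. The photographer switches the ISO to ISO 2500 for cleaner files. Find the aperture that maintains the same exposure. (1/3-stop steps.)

ISO: 6400 → 5000 → 4000 → 3200 → 2500 — 1 1/3 stops dropped (darker).
Need 1 1/3 stops brighter from the aperture: f/8 → f/7.1 → f/6.3 → f/5.6 → f/5.

f/5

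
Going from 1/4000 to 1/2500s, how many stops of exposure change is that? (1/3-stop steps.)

1/4000 → 1/3200 → 1/2500 — count the steps: 2 third-stops = 2/3 stop.

2/3 stop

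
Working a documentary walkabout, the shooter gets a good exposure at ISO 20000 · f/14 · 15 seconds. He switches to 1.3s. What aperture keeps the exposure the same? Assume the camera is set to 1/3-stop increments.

Shutter speed: 15 → 13 → 10 → 8 → 6 → 5 → 4 → 3.2 → 2.5 → 2 → 1.6 → 1.3 — 3 2/3 stops faster (darker).
Need 3 2/3 stops brighter from the aperture: f/14 → f/13 → f/11 → f/10 → f/9 → f/8 → f/7.1 → f/6.3 → f/5.6 → f/5 → f/4.5 → f/4.

f/4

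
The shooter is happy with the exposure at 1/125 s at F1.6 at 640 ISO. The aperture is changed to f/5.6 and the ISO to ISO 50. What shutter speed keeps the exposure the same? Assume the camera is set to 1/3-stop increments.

Aperture: f/1.6 → f/1.8 → f/2 → f/2.2 → f/2.5 → f/2.8 → f/3.2 → f/3.5 → f/4 → f/4.5 → f/5 → f/5.6 — 3 2/3 stops smaller aperture (darker).
ISO: 640 → 500 → 400 → 320 → 250 → 200 → 160 → 125 → 100 → 80 → 64 → 50 — 3 2/3 stops lower (darker).
Net change so far: 7 1/3 stops darker. Offset with the shutter speed: 1/125 → 1/100 → 1/80 → 1/60 → 1/50 → 1/40 → 1/30 → 1/25 → 1/20 → 1/15 → 1/13 → 1/10 → 1/8 → 1/6 → 1/5 → 1/4 → 0.3 → 0.4 → 0.5 → 0.6 → 0.8 → 1 → 1.3.

1.3 s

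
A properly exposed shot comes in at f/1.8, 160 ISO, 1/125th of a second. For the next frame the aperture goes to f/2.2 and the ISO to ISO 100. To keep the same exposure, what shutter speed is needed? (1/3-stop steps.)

Aperture: f/1.8 → f/2 → f/2.2 — 2/3 stop smaller aperture (darker).
ISO: 160 → 125 → 100 — 2/3 stop dropped (darker).
Net change so far: 1 1/3 stops darker. Offset with the shutter speed: 1/125 → 1/100 → 1/80 → 1/60 → 1/50.

1/50s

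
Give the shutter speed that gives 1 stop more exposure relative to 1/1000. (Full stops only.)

Shutter speed: 1/1000 → 1/500 — 1 stop longer (brighter).

1/500s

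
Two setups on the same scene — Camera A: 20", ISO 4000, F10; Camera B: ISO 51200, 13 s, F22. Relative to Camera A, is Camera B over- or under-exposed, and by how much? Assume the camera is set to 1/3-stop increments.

2/3 stop brighter

Aperture: f/10 → f/11 → f/13 → f/14 → f/16 → f/18 → f/20 → f/22 — 2 1/3 stops narrower (darker).
Shutter speed: 20 → 15 → 13 — 2/3 stop shorter (darker).
ISO: 4000 → 5000 → 6400 → 8000 → 10000 → 12800 → 16000 → 20000 → 25600 → 32000 → 40000 → 51200 — 3 2/3 stops raised (brighter).
Net: −2 1/3 −2/3 +3 2/3 = +2/3 stops.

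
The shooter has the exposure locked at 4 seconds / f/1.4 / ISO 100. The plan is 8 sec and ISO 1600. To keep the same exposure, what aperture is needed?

f/8

Shutter speed: 4 → 8 — 1 stop longer (brighter).
ISO: 100 → 200 → 400 → 800 → 1600 — 4 stops higher (brighter).
Net change so far: 5 stops brighter. Offset with the aperture: f/1.4 → f/2 → f/2.8 → f/4 → f/5.6 → f/8.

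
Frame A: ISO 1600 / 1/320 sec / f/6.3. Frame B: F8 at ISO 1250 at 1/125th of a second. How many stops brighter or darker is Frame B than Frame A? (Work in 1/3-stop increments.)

Aperture: f/6.3 → f/7.1 → f/8 — 2/3 stop smaller aperture (darker).
Shutter speed: 1/320 → 1/250 → 1/200 → 1/160 → 1/125 — 1 1/3 stops longer (brighter).
ISO: 1600 → 1250 — 1/3 stop dropped (darker).
Net: −2/3 +1 1/3 −1/3 = +1/3 stops.

1/3 stop brighter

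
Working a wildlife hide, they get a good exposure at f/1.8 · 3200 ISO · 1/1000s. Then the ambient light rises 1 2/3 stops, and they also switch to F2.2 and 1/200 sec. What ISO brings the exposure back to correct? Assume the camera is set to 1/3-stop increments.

Scene light: 1 2/3 stops brighter.
Aperture: f/1.8 → f/2 → f/2.2 — 2/3 stop stopped down (darker).
Shutter speed: 1/1000 → 1/800 → 1/640 → 1/500 → 1/400 → 1/320 → 1/250 → 1/200 — 2 1/3 stops longer (brighter).
Net so far: 3 1/3 stops brighter. ISO: 3200 → 2500 → 2000 → 1600 → 1250 → 1000 → 800 → 640 → 500 → 400 → 320.

ISO 320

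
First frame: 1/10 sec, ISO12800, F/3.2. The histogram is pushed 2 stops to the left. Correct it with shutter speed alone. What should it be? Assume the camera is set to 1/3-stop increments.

0.4 s

Underexposed by 2 stops → need 2 stops brighter.
Shutter speed: 1/10 → 1/8 → 1/6 → 1/5 → 1/4 → 0.3 → 0.4.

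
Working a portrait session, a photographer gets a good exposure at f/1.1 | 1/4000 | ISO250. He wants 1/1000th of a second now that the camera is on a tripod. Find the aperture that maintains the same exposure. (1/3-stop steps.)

f/2.2

Shutter speed: 1/4000 → 1/3200 → 1/2500 → 1/2000 → 1/1600 → 1/1250 → 1/1000 — 2 stops longer (brighter).
Need 2 stops darker from the aperture: f/1.1 → f/1.2 → f/1.4 → f/1.6 → f/1.8 → f/2 → f/2.2.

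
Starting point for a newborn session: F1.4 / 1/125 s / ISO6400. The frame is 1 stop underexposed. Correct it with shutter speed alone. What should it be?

Underexposed by 1 stop → need 1 stop brighter.
Shutter speed: 1/125 → 1/60.

1/60s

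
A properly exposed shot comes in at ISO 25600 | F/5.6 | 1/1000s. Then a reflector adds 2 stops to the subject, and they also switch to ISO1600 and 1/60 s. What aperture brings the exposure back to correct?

Scene light: 2 stops brighter.
ISO: 25600 → 12800 → 6400 → 3200 → 1600 — 4 stops lower (darker).
Shutter speed: 1/1000 → 1/500 → 1/250 → 1/125 → 1/60 — 4 stops slower (brighter).
Net so far: 2 stops brighter. Aperture: f/5.6 → f/8 → f/11.

f/11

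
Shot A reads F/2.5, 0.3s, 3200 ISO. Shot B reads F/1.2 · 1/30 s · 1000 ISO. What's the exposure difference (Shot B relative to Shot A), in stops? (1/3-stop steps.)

3 stops darker

Aperture: f/2.5 → f/2.2 → f/2 → f/1.8 → f/1.6 → f/1.4 → f/1.2 — 2 stops opened up (brighter).
Shutter speed: 0.3 → 1/4 → 1/5 → 1/6 → 1/8 → 1/10 → 1/13 → 1/15 → 1/20 → 1/25 → 1/30 — 3 1/3 stops shorter (darker).
ISO: 3200 → 2500 → 2000 → 1600 → 1250 → 1000 — 1 2/3 stops dropped (darker).
Net: +2 −3 1/3 −1 2/3 = −3 stops.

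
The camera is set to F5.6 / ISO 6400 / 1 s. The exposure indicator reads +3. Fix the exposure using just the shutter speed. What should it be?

1/8s

Overexposed by 3 stops → need 3 stops darker.
Shutter speed: 1 → 1/2 → 1/4 → 1/8.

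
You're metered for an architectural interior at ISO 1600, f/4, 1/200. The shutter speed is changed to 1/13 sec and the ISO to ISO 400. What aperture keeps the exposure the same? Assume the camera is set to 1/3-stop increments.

f/8

Shutter speed: 1/200 → 1/160 → 1/125 → 1/100 → 1/80 → 1/60 → 1/50 → 1/40 → 1/30 → 1/25 → 1/20 → 1/15 → 1/13 — 4 stops longer (brighter).
ISO: 1600 → 1250 → 1000 → 800 → 640 → 500 → 400 — 2 stops dropped (darker).
Net change so far: 2 stops brighter. Offset with the aperture: f/4 → f/4.5 → f/5 → f/5.6 → f/6.3 → f/7.1 → f/8.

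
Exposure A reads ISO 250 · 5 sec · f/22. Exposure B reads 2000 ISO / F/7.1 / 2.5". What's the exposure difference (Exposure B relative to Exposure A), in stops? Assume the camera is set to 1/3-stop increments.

5 1/3 stops brighter

Aperture: f/22 → f/20 → f/18 → f/16 → f/14 → f/13 → f/11 → f/10 → f/9 → f/8 → f/7.1 — 3 1/3 stops wider (brighter).
Shutter speed: 5 → 4 → 3.2 → 2.5 — 1 stop faster (darker).
ISO: 250 → 320 → 400 → 500 → 640 → 800 → 1000 → 1250 → 1600 → 2000 — 3 stops raised (brighter).
Net: +3 1/3 −1 +3 = +5 1/3 stops.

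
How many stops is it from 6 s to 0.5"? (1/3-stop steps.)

3 2/3 stops

6 → 5 → 4 → 3.2 → 2.5 → 2 → 1.6 → 1.3 → 1 → 0.8 → 0.6 → 0.5 — count the steps: 11 third-stops = 3 2/3 stops.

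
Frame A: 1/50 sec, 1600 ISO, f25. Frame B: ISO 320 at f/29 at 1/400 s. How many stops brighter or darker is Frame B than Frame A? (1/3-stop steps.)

5 2/3 stops darker

Aperture: f/25 → f/29 — 1/3 stop stopped down (darker).
Shutter speed: 1/50 → 1/60 → 1/80 → 1/100 → 1/125 → 1/160 → 1/200 → 1/250 → 1/320 → 1/400 — 3 stops shorter (darker).
ISO: 1600 → 1250 → 1000 → 800 → 640 → 500 → 400 → 320 — 2 1/3 stops lower (darker).
Net: −1/3 −3 −2 1/3 = −5 2/3 stops.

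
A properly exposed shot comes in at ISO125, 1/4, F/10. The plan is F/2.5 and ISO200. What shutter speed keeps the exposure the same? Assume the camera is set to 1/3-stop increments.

1/100s

Aperture: f/10 → f/9 → f/8 → f/7.1 → f/6.3 → f/5.6 → f/5 → f/4.5 → f/4 → f/3.5 → f/3.2 → f/2.8 → f/2.5 — 4 stops opened up (brighter).
ISO: 125 → 160 → 200 — 2/3 stop higher (brighter).
Net change so far: 4 2/3 stops brighter. Offset with the shutter speed: 1/4 → 1/5 → 1/6 → 1/8 → 1/10 → 1/13 → 1/15 → 1/20 → 1/25 → 1/30 → 1/40 → 1/50 → 1/60 → 1/80 → 1/100.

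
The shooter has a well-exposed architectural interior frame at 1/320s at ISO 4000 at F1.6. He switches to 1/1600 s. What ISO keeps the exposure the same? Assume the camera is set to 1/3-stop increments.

ISO 20000

Shutter speed: 1/320 → 1/400 → 1/500 → 1/640 → 1/800 → 1/1000 → 1/1250 → 1/1600 — 2 1/3 stops faster (darker).
Need 2 1/3 stops brighter from the ISO: 4000 → 5000 → 6400 → 8000 → 10000 → 12800 → 16000 → 20000.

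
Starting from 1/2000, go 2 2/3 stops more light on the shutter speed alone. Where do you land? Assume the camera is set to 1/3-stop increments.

Shutter speed: 1/2000 → 1/1600 → 1/1250 → 1/1000 → 1/800 → 1/640 → 1/500 → 1/400 → 1/320 — 2 2/3 stops longer (brighter).

1/320s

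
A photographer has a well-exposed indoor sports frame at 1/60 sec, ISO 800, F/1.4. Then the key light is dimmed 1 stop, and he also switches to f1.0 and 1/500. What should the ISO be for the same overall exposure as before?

ISO 6400

Scene light: 1 stop darker.
Aperture: f/1.4 → f/1.0 — 1 stop opened up (brighter).
Shutter speed: 1/60 → 1/125 → 1/250 → 1/500 — 3 stops shorter (darker).
Net so far: 3 stops darker. ISO: 800 → 1600 → 3200 → 6400.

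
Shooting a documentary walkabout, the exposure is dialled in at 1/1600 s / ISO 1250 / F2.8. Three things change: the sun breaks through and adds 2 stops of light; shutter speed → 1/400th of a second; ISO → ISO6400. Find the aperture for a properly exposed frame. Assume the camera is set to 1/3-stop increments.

f/25

Scene light: 2 stops brighter.
Shutter speed: 1/1600 → 1/1250 → 1/1000 → 1/800 → 1/640 → 1/500 → 1/400 — 2 stops slower (brighter).
ISO: 1250 → 1600 → 2000 → 2500 → 3200 → 4000 → 5000 → 6400 — 2 1/3 stops higher (brighter).
Net so far: 6 1/3 stops brighter. Aperture: f/2.8 → f/3.2 → f/3.5 → f/4 → f/4.5 → f/5 → f/5.6 → f/6.3 → f/7.1 → f/8 → f/9 → f/10 → f/11 → f/13 → f/14 → f/16 → f/18 → f/20 → f/22 → f/25.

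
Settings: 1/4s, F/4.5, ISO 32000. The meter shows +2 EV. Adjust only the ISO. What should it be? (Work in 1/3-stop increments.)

ISO 8000

Overexposed by 2 stops → need 2 stops darker.
ISO: 32000 → 25600 → 20000 → 16000 → 12800 → 10000 → 8000.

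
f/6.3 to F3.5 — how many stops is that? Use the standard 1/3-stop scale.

1 2/3 stops

f/6.3 → f/5.6 → f/5 → f/4.5 → f/4 → f/3.5 — count the steps: 5 third-stops = 1 2/3 stops.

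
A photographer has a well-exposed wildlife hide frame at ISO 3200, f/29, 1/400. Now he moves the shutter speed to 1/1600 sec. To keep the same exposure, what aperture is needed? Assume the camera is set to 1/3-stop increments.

f/14

Shutter speed: 1/400 → 1/500 → 1/640 → 1/800 → 1/1000 → 1/1250 → 1/1600 — 2 stops faster (darker).
Need 2 stops brighter from the aperture: f/29 → f/25 → f/22 → f/20 → f/18 → f/16 → f/14.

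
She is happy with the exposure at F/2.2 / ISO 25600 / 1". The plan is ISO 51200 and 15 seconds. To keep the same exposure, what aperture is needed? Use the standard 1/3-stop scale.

ISO: 25600 → 32000 → 40000 → 51200 — 1 stop raised (brighter).
Shutter speed: 1 → 1.3 → 1.6 → 2 → 2.5 → 3.2 → 4 → 5 → 6 → 8 → 10 → 13 → 15 — 4 stops slower (brighter).
Net change so far: 5 stops brighter. Offset with the aperture: f/2.2 → f/2.5 → f/2.8 → f/3.2 → f/3.5 → f/4 → f/4.5 → f/5 → f/5.6 → f/6.3 → f/7.1 → f/8 → f/9 → f/10 → f/11 → f/13.

f/13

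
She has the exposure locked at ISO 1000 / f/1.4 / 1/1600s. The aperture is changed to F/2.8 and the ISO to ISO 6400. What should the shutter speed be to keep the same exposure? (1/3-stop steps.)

1/2500s

Aperture: f/1.4 → f/1.6 → f/1.8 → f/2 → f/2.2 → f/2.5 → f/2.8 — 2 stops narrower (darker).
ISO: 1000 → 1250 → 1600 → 2000 → 2500 → 3200 → 4000 → 5000 → 6400 — 2 2/3 stops raised (brighter).
Net change so far: 2/3 stop brighter. Offset with the shutter speed: 1/1600 → 1/2000 → 1/2500.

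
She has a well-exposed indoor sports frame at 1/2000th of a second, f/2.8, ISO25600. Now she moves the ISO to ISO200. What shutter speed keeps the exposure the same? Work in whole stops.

ISO: 25600 → 12800 → 6400 → 3200 → 1600 → 800 → 400 → 200 — 7 stops dropped (darker).
Need 7 stops brighter from the shutter speed: 1/2000 → 1/1000 → 1/500 → 1/250 → 1/125 → 1/60 → 1/30 → 1/15.

1/15s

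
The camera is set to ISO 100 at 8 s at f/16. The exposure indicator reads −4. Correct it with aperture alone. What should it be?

Underexposed by 4 stops → need 4 stops brighter.
Aperture: f/16 → f/11 → f/8 → f/5.6 → f/4.

f/4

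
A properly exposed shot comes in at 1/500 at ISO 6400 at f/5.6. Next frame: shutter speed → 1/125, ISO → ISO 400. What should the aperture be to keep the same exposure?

f/2.8

Shutter speed: 1/500 → 1/250 → 1/125 — 2 stops longer (brighter).
ISO: 6400 → 3200 → 1600 → 800 → 400 — 4 stops dropped (darker).
Net change so far: 2 stops darker. Offset with the aperture: f/5.6 → f/4 → f/2.8.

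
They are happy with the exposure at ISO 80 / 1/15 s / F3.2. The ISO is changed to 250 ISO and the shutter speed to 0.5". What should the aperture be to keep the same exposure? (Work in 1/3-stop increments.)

ISO: 80 → 100 → 125 → 160 → 200 → 250 — 1 2/3 stops higher (brighter).
Shutter speed: 1/15 → 1/13 → 1/10 → 1/8 → 1/6 → 1/5 → 1/4 → 0.3 → 0.4 → 0.5 — 3 stops slower (brighter).
Net change so far: 4 2/3 stops brighter. Offset with the aperture: f/3.2 → f/3.5 → f/4 → f/4.5 → f/5 → f/5.6 → f/6.3 → f/7.1 → f/8 → f/9 → f/10 → f/11 → f/13 → f/14 → f/16.

f/16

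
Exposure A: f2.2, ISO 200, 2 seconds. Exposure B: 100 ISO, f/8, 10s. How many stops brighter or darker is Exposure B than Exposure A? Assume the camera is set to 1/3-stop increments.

Aperture: f/2.2 → f/2.5 → f/2.8 → f/3.2 → f/3.5 → f/4 → f/4.5 → f/5 → f/5.6 → f/6.3 → f/7.1 → f/8 — 3 2/3 stops narrower (darker).
Shutter speed: 2 → 2.5 → 3.2 → 4 → 5 → 6 → 8 → 10 — 2 1/3 stops slower (brighter).
ISO: 200 → 160 → 125 → 100 — 1 stop dropped (darker).
Net: −3 2/3 +2 1/3 −1 = −2 1/3 stops.

2 1/3 stops darker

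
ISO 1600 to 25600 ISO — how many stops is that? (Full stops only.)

1600 → 3200 → 6400 → 12800 → 25600 — count the steps: 4 stops.

4 stops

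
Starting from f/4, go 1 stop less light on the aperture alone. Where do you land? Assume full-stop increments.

f/5.6

Aperture: f/4 → f/5.6 — 1 stop stopped down (darker).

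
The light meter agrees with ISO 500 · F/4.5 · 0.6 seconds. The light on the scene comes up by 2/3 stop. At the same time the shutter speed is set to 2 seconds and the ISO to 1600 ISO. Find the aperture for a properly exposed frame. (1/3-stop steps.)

f/18

Scene light: 2/3 stop brighter.
Shutter speed: 0.6 → 0.8 → 1 → 1.3 → 1.6 → 2 — 1 2/3 stops longer (brighter).
ISO: 500 → 640 → 800 → 1000 → 1250 → 1600 — 1 2/3 stops higher (brighter).
Net so far: 4 stops brighter. Aperture: f/4.5 → f/5 → f/5.6 → f/6.3 → f/7.1 → f/8 → f/9 → f/10 → f/11 → f/13 → f/14 → f/16 → f/18.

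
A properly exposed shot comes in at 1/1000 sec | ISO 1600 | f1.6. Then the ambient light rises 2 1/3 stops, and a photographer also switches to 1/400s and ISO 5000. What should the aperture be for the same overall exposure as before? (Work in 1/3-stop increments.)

Scene light: 2 1/3 stops brighter.
Shutter speed: 1/1000 → 1/800 → 1/640 → 1/500 → 1/400 — 1 1/3 stops slower (brighter).
ISO: 1600 → 2000 → 2500 → 3200 → 4000 → 5000 — 1 2/3 stops higher (brighter).
Net so far: 5 1/3 stops brighter. Aperture: f/1.6 → f/1.8 → f/2 → f/2.2 → f/2.5 → f/2.8 → f/3.2 → f/3.5 → f/4 → f/4.5 → f/5 → f/5.6 → f/6.3 → f/7.1 → f/8 → f/9 → f/10.

f/10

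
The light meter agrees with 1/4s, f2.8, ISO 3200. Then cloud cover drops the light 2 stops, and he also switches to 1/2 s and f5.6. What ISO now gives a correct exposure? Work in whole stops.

Scene light: 2 stops darker.
Shutter speed: 1/4 → 1/2 — 1 stop slower (brighter).
Aperture: f/2.8 → f/4 → f/5.6 — 2 stops stopped down (darker).
Net so far: 3 stops darker. ISO: 3200 → 6400 → 12800 → 25600.

ISO 25600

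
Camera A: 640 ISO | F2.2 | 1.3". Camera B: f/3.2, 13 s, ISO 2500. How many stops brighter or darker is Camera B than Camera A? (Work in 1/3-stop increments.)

Aperture: f/2.2 → f/2.5 → f/2.8 → f/3.2 — 1 stop stopped down (darker).
Shutter speed: 1.3 → 1.6 → 2 → 2.5 → 3.2 → 4 → 5 → 6 → 8 → 10 → 13 — 3 1/3 stops longer (brighter).
ISO: 640 → 800 → 1000 → 1250 → 1600 → 2000 → 2500 — 2 stops raised (brighter).
Net: −1 +3 1/3 +2 = +4 1/3 stops.

4 1/3 stops brighter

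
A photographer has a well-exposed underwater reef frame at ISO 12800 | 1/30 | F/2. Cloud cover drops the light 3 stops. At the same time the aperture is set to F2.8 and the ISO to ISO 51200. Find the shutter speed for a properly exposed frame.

Scene light: 3 stops darker.
Aperture: f/2 → f/2.8 — 1 stop narrower (darker).
ISO: 12800 → 25600 → 51200 — 2 stops raised (brighter).
Net so far: 2 stops darker. Shutter speed: 1/30 → 1/15 → 1/8.

1/8s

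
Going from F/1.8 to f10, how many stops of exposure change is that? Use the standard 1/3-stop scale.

5 stops

f/1.8 → f/2 → f/2.2 → f/2.5 → f/2.8 → f/3.2 → f/3.5 → f/4 → f/4.5 → f/5 → f/5.6 → f/6.3 → f/7.1 → f/8 → f/9 → f/10 — count the steps: 15 third-stops = 5 stops.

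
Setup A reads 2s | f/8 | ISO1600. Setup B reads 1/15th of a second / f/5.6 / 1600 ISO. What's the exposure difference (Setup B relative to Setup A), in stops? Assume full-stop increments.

Aperture: f/8 → f/5.6 — 1 stop wider (brighter).
Shutter speed: 2 → 1 → 1/2 → 1/4 → 1/8 → 1/15 — 5 stops shorter (darker).
ISO: unchanged.
Net: +1 −5 = −4 stops.

4 stops darker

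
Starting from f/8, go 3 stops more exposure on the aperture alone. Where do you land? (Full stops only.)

f/2.8

Aperture: f/8 → f/5.6 → f/4 → f/2.8 — 3 stops larger aperture (brighter).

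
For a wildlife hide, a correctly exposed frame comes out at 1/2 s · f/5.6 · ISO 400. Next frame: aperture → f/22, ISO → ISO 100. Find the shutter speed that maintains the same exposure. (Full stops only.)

Aperture: f/5.6 → f/8 → f/11 → f/16 → f/22 — 4 stops smaller aperture (darker).
ISO: 400 → 200 → 100 — 2 stops lower (darker).
Net change so far: 6 stops darker. Offset with the shutter speed: 1/2 → 1 → 2 → 4 → 8 → 15 → 30.

30 s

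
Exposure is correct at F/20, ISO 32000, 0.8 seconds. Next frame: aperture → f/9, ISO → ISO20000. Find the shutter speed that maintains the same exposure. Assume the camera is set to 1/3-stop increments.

1/4s

Aperture: f/20 → f/18 → f/16 → f/14 → f/13 → f/11 → f/10 → f/9 — 2 1/3 stops opened up (brighter).
ISO: 32000 → 25600 → 20000 — 2/3 stop dropped (darker).
Net change so far: 1 2/3 stops brighter. Offset with the shutter speed: 0.8 → 0.6 → 0.5 → 0.4 → 0.3 → 1/4.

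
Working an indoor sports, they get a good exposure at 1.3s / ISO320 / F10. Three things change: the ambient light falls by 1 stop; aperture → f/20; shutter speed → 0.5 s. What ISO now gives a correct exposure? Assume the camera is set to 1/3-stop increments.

ISO 6400

Scene light: 1 stop darker.
Aperture: f/10 → f/11 → f/13 → f/14 → f/16 → f/18 → f/20 — 2 stops stopped down (darker).
Shutter speed: 1.3 → 1 → 0.8 → 0.6 → 0.5 — 1 1/3 stops faster (darker).
Net so far: 4 1/3 stops darker. ISO: 320 → 400 → 500 → 640 → 800 → 1000 → 1250 → 1600 → 2000 → 2500 → 3200 → 4000 → 5000 → 6400.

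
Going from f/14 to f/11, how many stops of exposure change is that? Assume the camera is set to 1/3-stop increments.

f/14 → f/13 → f/11 — count the steps: 2 third-stops = 2/3 stop.

2/3 stop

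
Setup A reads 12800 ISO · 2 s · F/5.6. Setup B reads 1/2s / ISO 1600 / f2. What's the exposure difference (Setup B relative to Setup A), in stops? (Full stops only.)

Aperture: f/5.6 → f/4 → f/2.8 → f/2 — 3 stops wider (brighter).
Shutter speed: 2 → 1 → 1/2 — 2 stops faster (darker).
ISO: 12800 → 6400 → 3200 → 1600 — 3 stops dropped (darker).
Net: +3 −2 −3 = −2 stops.

2 stops darker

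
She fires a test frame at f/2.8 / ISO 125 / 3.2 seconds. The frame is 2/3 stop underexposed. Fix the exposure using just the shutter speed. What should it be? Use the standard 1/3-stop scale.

5 s

Underexposed by 2/3 stop → need 2/3 stop brighter.
Shutter speed: 3.2 → 4 → 5.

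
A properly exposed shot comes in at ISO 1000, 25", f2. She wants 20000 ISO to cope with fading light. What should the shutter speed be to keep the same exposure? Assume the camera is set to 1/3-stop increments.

1.3 s

ISO: 1000 → 1250 → 1600 → 2000 → 2500 → 3200 → 4000 → 5000 → 6400 → 8000 → 10000 → 12800 → 16000 → 20000 — 4 1/3 stops higher (brighter).
Need 4 1/3 stops darker from the shutter speed: 25 → 20 → 15 → 13 → 10 → 8 → 6 → 5 → 4 → 3.2 → 2.5 → 2 → 1.6 → 1.3.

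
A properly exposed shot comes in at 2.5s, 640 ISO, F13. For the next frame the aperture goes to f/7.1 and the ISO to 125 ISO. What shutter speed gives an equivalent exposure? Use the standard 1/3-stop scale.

Aperture: f/13 → f/11 → f/10 → f/9 → f/8 → f/7.1 — 1 2/3 stops larger aperture (brighter).
ISO: 640 → 500 → 400 → 320 → 250 → 200 → 160 → 125 — 2 1/3 stops lower (darker).
Net change so far: 2/3 stop darker. Offset with the shutter speed: 2.5 → 3.2 → 4.

4 s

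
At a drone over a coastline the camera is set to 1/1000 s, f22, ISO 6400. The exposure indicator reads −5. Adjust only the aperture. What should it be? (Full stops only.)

f/4

Underexposed by 5 stops → need 5 stops brighter.
Aperture: f/22 → f/16 → f/11 → f/8 → f/5.6 → f/4.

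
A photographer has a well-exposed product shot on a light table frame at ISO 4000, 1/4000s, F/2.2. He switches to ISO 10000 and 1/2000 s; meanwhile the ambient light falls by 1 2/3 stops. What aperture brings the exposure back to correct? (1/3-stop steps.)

f/2.8

Scene light: 1 2/3 stops darker.
ISO: 4000 → 5000 → 6400 → 8000 → 10000 — 1 1/3 stops raised (brighter).
Shutter speed: 1/4000 → 1/3200 → 1/2500 → 1/2000 — 1 stop slower (brighter).
Net so far: 2/3 stop brighter. Aperture: f/2.2 → f/2.5 → f/2.8.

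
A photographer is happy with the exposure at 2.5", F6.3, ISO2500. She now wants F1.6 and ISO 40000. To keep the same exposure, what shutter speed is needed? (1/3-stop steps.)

Aperture: f/6.3 → f/5.6 → f/5 → f/4.5 → f/4 → f/3.5 → f/3.2 → f/2.8 → f/2.5 → f/2.2 → f/2 → f/1.8 → f/1.6 — 4 stops wider (brighter).
ISO: 2500 → 3200 → 4000 → 5000 → 6400 → 8000 → 10000 → 12800 → 16000 → 20000 → 25600 → 32000 → 40000 — 4 stops higher (brighter).
Net change so far: 8 stops brighter. Offset with the shutter speed: 2.5 → 2 → 1.6 → 1.3 → 1 → 0.8 → 0.6 → 0.5 → 0.4 → 0.3 → 1/4 → 1/5 → 1/6 → 1/8 → 1/10 → 1/13 → 1/15 → 1/20 → 1/25 → 1/30 → 1/40 → 1/50 → 1/60 → 1/80 → 1/100.

1/100s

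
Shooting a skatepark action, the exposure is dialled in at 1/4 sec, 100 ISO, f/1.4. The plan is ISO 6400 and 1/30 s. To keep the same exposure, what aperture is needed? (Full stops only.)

f/4

ISO: 100 → 200 → 400 → 800 → 1600 → 3200 → 6400 — 6 stops raised (brighter).
Shutter speed: 1/4 → 1/8 → 1/15 → 1/30 — 3 stops shorter (darker).
Net change so far: 3 stops brighter. Offset with the aperture: f/1.4 → f/2 → f/2.8 → f/4.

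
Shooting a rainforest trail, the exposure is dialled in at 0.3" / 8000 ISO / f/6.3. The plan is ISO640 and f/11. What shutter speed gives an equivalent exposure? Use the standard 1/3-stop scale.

ISO: 8000 → 6400 → 5000 → 4000 → 3200 → 2500 → 2000 → 1600 → 1250 → 1000 → 800 → 640 — 3 2/3 stops dropped (darker).
Aperture: f/6.3 → f/7.1 → f/8 → f/9 → f/10 → f/11 — 1 2/3 stops stopped down (darker).
Net change so far: 5 1/3 stops darker. Offset with the shutter speed: 0.3 → 0.4 → 0.5 → 0.6 → 0.8 → 1 → 1.3 → 1.6 → 2 → 2.5 → 3.2 → 4 → 5 → 6 → 8 → 10 → 13.

13 s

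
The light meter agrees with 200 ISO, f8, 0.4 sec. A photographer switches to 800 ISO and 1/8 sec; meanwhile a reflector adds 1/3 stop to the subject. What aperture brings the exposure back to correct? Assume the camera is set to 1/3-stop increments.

f/10

Scene light: 1/3 stop brighter.
ISO: 200 → 250 → 320 → 400 → 500 → 640 → 800 — 2 stops higher (brighter).
Shutter speed: 0.4 → 0.3 → 1/4 → 1/5 → 1/6 → 1/8 — 1 2/3 stops faster (darker).
Net so far: 2/3 stop brighter. Aperture: f/8 → f/9 → f/10.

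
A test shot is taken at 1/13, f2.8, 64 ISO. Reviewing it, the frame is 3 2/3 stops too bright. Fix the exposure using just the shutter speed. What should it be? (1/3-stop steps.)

Overexposed by 3 2/3 stops → need 3 2/3 stops darker.
Shutter speed: 1/13 → 1/15 → 1/20 → 1/25 → 1/30 → 1/40 → 1/50 → 1/60 → 1/80 → 1/100 → 1/125 → 1/160.

1/160s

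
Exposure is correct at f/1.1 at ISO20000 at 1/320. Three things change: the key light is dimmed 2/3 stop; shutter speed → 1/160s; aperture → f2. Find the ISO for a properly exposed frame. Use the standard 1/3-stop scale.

Scene light: 2/3 stop darker.
Shutter speed: 1/320 → 1/250 → 1/200 → 1/160 — 1 stop slower (brighter).
Aperture: f/1.1 → f/1.2 → f/1.4 → f/1.6 → f/1.8 → f/2 — 1 2/3 stops smaller aperture (darker).
Net so far: 1 1/3 stops darker. ISO: 20000 → 25600 → 32000 → 40000 → 51200.

ISO 51200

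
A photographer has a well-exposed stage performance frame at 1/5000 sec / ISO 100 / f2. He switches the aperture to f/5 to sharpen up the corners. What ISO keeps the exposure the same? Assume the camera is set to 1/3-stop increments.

ISO 640

Aperture: f/2 → f/2.2 → f/2.5 → f/2.8 → f/3.2 → f/3.5 → f/4 → f/4.5 → f/5 — 2 2/3 stops smaller aperture (darker).
Need 2 2/3 stops brighter from the ISO: 100 → 125 → 160 → 200 → 250 → 320 → 400 → 500 → 640.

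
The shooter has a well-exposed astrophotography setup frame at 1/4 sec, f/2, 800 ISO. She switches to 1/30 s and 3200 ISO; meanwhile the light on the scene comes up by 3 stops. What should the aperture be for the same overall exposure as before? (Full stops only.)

Scene light: 3 stops brighter.
Shutter speed: 1/4 → 1/8 → 1/15 → 1/30 — 3 stops shorter (darker).
ISO: 800 → 1600 → 3200 — 2 stops raised (brighter).
Net so far: 2 stops brighter. Aperture: f/2 → f/2.8 → f/4.

f/4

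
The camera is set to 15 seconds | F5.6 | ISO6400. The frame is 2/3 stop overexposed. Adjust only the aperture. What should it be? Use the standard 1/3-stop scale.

f/7.1

Overexposed by 2/3 stop → need 2/3 stop darker.
Aperture: f/5.6 → f/6.3 → f/7.1.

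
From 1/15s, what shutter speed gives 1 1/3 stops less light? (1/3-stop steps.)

Shutter speed: 1/15 → 1/20 → 1/25 → 1/30 → 1/40 — 1 1/3 stops faster (darker).

1/40s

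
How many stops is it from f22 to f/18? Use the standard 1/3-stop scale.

2/3 stop

f/22 → f/20 → f/18 — count the steps: 2 third-stops = 2/3 stop.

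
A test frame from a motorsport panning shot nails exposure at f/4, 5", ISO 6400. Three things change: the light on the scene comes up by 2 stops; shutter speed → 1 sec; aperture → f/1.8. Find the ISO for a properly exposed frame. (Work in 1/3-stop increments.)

ISO 1600

Scene light: 2 stops brighter.
Shutter speed: 5 → 4 → 3.2 → 2.5 → 2 → 1.6 → 1.3 → 1 — 2 1/3 stops shorter (darker).
Aperture: f/4 → f/3.5 → f/3.2 → f/2.8 → f/2.5 → f/2.2 → f/2 → f/1.8 — 2 1/3 stops wider (brighter).
Net so far: 2 stops brighter. ISO: 6400 → 5000 → 4000 → 3200 → 2500 → 2000 → 1600.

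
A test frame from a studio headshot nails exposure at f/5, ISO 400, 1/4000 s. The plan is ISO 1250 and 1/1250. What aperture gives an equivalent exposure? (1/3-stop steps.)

ISO: 400 → 500 → 640 → 800 → 1000 → 1250 — 1 2/3 stops raised (brighter).
Shutter speed: 1/4000 → 1/3200 → 1/2500 → 1/2000 → 1/1600 → 1/1250 — 1 2/3 stops slower (brighter).
Net change so far: 3 1/3 stops brighter. Offset with the aperture: f/5 → f/5.6 → f/6.3 → f/7.1 → f/8 → f/9 → f/10 → f/11 → f/13 → f/14 → f/16.

f/16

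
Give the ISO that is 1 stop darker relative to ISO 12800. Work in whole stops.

ISO 6400

ISO: 12800 → 6400 — 1 stop dropped (darker).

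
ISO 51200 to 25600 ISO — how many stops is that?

1 stop

51200 → 25600 — count the steps: 1 stop.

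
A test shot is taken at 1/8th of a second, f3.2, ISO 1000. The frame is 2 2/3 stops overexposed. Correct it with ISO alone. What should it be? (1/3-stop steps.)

Overexposed by 2 2/3 stops → need 2 2/3 stops darker.
ISO: 1000 → 800 → 640 → 500 → 400 → 320 → 250 → 200 → 160.

ISO 160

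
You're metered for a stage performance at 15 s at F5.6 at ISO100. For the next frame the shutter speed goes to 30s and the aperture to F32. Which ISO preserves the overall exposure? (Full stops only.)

ISO 1600

Shutter speed: 15 → 30 — 1 stop longer (brighter).
Aperture: f/5.6 → f/8 → f/11 → f/16 → f/22 → f/32 — 5 stops stopped down (darker).
Net change so far: 4 stops darker. Offset with the ISO: 100 → 200 → 400 → 800 → 1600.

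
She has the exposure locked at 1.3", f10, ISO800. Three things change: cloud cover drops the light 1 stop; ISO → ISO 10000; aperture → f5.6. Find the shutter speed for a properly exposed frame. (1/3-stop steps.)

1/15s

Scene light: 1 stop darker.
ISO: 800 → 1000 → 1250 → 1600 → 2000 → 2500 → 3200 → 4000 → 5000 → 6400 → 8000 → 10000 — 3 2/3 stops raised (brighter).
Aperture: f/10 → f/9 → f/8 → f/7.1 → f/6.3 → f/5.6 — 1 2/3 stops larger aperture (brighter).
Net so far: 4 1/3 stops brighter. Shutter speed: 1.3 → 1 → 0.8 → 0.6 → 0.5 → 0.4 → 0.3 → 1/4 → 1/5 → 1/6 → 1/8 → 1/10 → 1/13 → 1/15.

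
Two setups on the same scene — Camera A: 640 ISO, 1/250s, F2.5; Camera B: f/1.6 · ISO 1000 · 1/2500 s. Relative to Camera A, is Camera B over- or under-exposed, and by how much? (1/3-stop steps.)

1 1/3 stops darker

Aperture: f/2.5 → f/2.2 → f/2 → f/1.8 → f/1.6 — 1 1/3 stops wider (brighter).
Shutter speed: 1/250 → 1/320 → 1/400 → 1/500 → 1/640 → 1/800 → 1/1000 → 1/1250 → 1/1600 → 1/2000 → 1/2500 — 3 1/3 stops shorter (darker).
ISO: 640 → 800 → 1000 — 2/3 stop higher (brighter).
Net: +1 1/3 −3 1/3 +2/3 = −1 1/3 stops.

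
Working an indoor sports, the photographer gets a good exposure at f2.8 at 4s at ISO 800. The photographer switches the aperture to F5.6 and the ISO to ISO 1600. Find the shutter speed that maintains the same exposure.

8 s

Aperture: f/2.8 → f/4 → f/5.6 — 2 stops stopped down (darker).
ISO: 800 → 1600 — 1 stop higher (brighter).
Net change so far: 1 stop darker. Offset with the shutter speed: 4 → 8.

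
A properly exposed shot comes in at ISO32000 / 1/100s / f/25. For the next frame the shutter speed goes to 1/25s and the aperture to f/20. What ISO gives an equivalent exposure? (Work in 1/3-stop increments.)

ISO 5000

Shutter speed: 1/100 → 1/80 → 1/60 → 1/50 → 1/40 → 1/30 → 1/25 — 2 stops slower (brighter).
Aperture: f/25 → f/22 → f/20 — 2/3 stop wider (brighter).
Net change so far: 2 2/3 stops brighter. Offset with the ISO: 32000 → 25600 → 20000 → 16000 → 12800 → 10000 → 8000 → 6400 → 5000.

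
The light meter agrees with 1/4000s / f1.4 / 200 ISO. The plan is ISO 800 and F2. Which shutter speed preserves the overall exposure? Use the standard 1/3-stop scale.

ISO: 200 → 250 → 320 → 400 → 500 → 640 → 800 — 2 stops higher (brighter).
Aperture: f/1.4 → f/1.6 → f/1.8 → f/2 — 1 stop smaller aperture (darker).
Net change so far: 1 stop brighter. Offset with the shutter speed: 1/4000 → 1/5000 → 1/6400 → 1/8000.

1/8000s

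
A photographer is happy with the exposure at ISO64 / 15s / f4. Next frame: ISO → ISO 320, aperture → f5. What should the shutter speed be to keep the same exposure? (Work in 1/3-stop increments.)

ISO: 64 → 80 → 100 → 125 → 160 → 200 → 250 → 320 — 2 1/3 stops higher (brighter).
Aperture: f/4 → f/4.5 → f/5 — 2/3 stop narrower (darker).
Net change so far: 1 2/3 stops brighter. Offset with the shutter speed: 15 → 13 → 10 → 8 → 6 → 5.

5 s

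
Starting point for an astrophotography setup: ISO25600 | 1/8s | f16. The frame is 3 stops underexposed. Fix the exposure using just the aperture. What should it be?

f/5.6

Underexposed by 3 stops → need 3 stops brighter.
Aperture: f/16 → f/11 → f/8 → f/5.6.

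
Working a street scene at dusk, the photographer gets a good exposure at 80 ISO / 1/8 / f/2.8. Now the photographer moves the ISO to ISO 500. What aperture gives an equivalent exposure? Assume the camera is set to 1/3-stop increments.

f/7.1

ISO: 80 → 100 → 125 → 160 → 200 → 250 → 320 → 400 → 500 — 2 2/3 stops raised (brighter).
Need 2 2/3 stops darker from the aperture: f/2.8 → f/3.2 → f/3.5 → f/4 → f/4.5 → f/5 → f/5.6 → f/6.3 → f/7.1.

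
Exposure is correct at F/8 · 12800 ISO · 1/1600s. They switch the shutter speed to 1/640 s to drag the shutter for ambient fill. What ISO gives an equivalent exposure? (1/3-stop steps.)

Shutter speed: 1/1600 → 1/1250 → 1/1000 → 1/800 → 1/640 — 1 1/3 stops slower (brighter).
Need 1 1/3 stops darker from the ISO: 12800 → 10000 → 8000 → 6400 → 5000.

ISO 5000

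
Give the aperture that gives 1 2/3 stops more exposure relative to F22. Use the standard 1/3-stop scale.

f/13

Aperture: f/22 → f/20 → f/18 → f/16 → f/14 → f/13 — 1 2/3 stops larger aperture (brighter).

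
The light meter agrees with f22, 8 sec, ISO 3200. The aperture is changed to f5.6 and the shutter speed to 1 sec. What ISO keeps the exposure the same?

ISO 1600

Aperture: f/22 → f/16 → f/11 → f/8 → f/5.6 — 4 stops larger aperture (brighter).
Shutter speed: 8 → 4 → 2 → 1 — 3 stops faster (darker).
Net change so far: 1 stop brighter. Offset with the ISO: 3200 → 1600.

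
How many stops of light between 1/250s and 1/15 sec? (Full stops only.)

4 stops

1/250 → 1/125 → 1/60 → 1/30 → 1/15 — count the steps: 4 stops.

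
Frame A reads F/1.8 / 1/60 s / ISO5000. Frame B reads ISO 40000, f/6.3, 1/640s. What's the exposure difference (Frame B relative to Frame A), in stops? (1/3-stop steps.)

Aperture: f/1.8 → f/2 → f/2.2 → f/2.5 → f/2.8 → f/3.2 → f/3.5 → f/4 → f/4.5 → f/5 → f/5.6 → f/6.3 — 3 2/3 stops narrower (darker).
Shutter speed: 1/60 → 1/80 → 1/100 → 1/125 → 1/160 → 1/200 → 1/250 → 1/320 → 1/400 → 1/500 → 1/640 — 3 1/3 stops faster (darker).
ISO: 5000 → 6400 → 8000 → 10000 → 12800 → 16000 → 20000 → 25600 → 32000 → 40000 — 3 stops raised (brighter).
Net: −3 2/3 −3 1/3 +3 = −4 stops.

4 stops darker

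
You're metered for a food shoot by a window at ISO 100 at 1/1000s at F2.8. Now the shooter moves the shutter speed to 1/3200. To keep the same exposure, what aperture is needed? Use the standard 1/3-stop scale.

Shutter speed: 1/1000 → 1/1250 → 1/1600 → 1/2000 → 1/2500 → 1/3200 — 1 2/3 stops faster (darker).
Need 1 2/3 stops brighter from the aperture: f/2.8 → f/2.5 → f/2.2 → f/2 → f/1.8 → f/1.6.

f/1.6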